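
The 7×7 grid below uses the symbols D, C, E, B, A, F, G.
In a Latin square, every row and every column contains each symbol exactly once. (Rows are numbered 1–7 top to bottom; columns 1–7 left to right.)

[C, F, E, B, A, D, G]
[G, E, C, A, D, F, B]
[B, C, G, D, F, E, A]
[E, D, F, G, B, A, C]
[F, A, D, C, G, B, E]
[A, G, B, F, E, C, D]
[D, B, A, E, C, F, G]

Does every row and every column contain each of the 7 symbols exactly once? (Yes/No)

Every row is a permutation, but column 6 contains F twice (at rows 2 and 7).

No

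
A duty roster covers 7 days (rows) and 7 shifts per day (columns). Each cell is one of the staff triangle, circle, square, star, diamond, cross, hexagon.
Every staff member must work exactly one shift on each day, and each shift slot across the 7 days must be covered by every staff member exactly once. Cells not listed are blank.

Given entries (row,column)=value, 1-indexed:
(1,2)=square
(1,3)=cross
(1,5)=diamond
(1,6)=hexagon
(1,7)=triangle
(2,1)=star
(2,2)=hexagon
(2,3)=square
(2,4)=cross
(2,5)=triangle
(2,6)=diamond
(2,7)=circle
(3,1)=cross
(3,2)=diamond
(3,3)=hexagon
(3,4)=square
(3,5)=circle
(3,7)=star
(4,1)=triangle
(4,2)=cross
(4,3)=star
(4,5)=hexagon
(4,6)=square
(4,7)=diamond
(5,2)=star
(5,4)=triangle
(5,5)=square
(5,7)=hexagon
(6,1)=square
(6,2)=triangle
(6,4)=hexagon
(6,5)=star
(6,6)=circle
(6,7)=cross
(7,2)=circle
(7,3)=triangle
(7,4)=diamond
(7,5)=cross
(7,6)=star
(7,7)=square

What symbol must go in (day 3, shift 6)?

triangle

Day 3 already has {circle, square, star, diamond, cross, hexagon} and shift 6 already has {circle, square, star, diamond, hexagon}, so day 3, shift 6 must be triangle.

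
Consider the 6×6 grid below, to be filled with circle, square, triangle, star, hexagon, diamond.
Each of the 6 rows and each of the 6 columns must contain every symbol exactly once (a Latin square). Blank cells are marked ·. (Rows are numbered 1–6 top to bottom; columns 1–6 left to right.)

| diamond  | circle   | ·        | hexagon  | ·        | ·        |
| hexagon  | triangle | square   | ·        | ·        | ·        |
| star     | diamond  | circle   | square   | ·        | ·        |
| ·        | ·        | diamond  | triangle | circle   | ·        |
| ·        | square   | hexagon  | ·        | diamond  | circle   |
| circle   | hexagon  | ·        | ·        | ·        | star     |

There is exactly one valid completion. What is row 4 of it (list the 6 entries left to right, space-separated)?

Row 4, column 1: row 4 has {circle, triangle, diamond} and column 1 has {circle, star, hexagon, diamond}, leaving only square.
Row 4, column 2: row 4 has {circle, square, triangle, diamond} and column 2 has {circle, square, triangle, hexagon, diamond}, leaving only star.
Row 4, column 6: row 4 has {circle, square, triangle, star, diamond} and column 6 has {circle, star}, leaving only hexagon.
So row 4 reads: square star diamond triangle circle hexagon.

square star diamond triangle circle hexagon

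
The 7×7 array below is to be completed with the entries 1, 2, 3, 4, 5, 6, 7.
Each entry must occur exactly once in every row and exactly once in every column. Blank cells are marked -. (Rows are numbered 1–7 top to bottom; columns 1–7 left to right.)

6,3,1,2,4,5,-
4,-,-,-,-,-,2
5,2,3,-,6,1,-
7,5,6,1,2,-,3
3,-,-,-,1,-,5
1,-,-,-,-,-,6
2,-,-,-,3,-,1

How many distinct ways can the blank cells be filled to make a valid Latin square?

8

Row 1, column 7: eliminating its row and column leaves {7}.
Row 2, column 2: eliminating its row and column leaves {1, 6, 7}.
Row 2, column 3: eliminating its row and column leaves {5, 7}.
Row 2, column 4: eliminating its row and column leaves {3, 5, 6, 7}.
Row 2, column 5: eliminating its row and column leaves {5, 7}.
Row 2, column 6: eliminating its row and column leaves {3, 6, 7}.
Row 3, column 4: eliminating its row and column leaves {4, 7}.
Row 3, column 7: eliminating its row and column leaves {4, 7}.
Row 4, column 6: eliminating its row and column leaves {4}.
Row 5, column 2: eliminating its row and column leaves {4, 6, 7}.
Row 5, column 3: eliminating its row and column leaves {2, 4, 7}.
Row 5, column 4: eliminating its row and column leaves {4, 6, 7}.
Row 5, column 6: eliminating its row and column leaves {2, 4, 6, 7}.
Row 6, column 2: eliminating its row and column leaves {4, 7}.
Row 6, column 3: eliminating its row and column leaves {2, 4, 5, 7}.
Row 6, column 4: eliminating its row and column leaves {3, 4, 5, 7}.
Row 6, column 5: eliminating its row and column leaves {5, 7}.
Row 6, column 6: eliminating its row and column leaves {2, 3, 4, 7}.
Row 7, column 2: eliminating its row and column leaves {4, 6, 7}.
Row 7, column 3: eliminating its row and column leaves {4, 5, 7}.
Row 7, column 4: eliminating its row and column leaves {4, 5, 6, 7}.
Row 7, column 6: eliminating its row and column leaves {4, 6, 7}.
Enumerating the assignments across these blanks that avoid any row or column repeat gives 8 completions.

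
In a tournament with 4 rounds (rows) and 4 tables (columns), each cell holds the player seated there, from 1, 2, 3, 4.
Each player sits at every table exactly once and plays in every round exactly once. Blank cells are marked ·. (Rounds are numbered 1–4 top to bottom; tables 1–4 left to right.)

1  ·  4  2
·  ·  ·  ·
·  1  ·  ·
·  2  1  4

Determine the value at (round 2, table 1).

Round 1, table 2: round 1 has {1, 2, 4} and table 2 has {1, 2}, leaving only 3.
Round 2, table 2: round 2 has {} and table 2 has {1, 2, 3}, leaving only 4.
Round 3, table 4: round 3 has {1} and table 4 has {2, 4}, leaving only 3.
Round 2, table 4: round 2 has {4} and table 4 has {2, 3, 4}, leaving only 1.
Round 3, table 3: round 3 has {1, 3} and table 3 has {1, 4}, leaving only 2.
Round 2, table 3: round 2 has {1, 4} and table 3 has {1, 2, 4}, leaving only 3.
Round 2 already has {1, 3, 4} and table 1 already has {1}, so round 2, table 1 must be 2.

2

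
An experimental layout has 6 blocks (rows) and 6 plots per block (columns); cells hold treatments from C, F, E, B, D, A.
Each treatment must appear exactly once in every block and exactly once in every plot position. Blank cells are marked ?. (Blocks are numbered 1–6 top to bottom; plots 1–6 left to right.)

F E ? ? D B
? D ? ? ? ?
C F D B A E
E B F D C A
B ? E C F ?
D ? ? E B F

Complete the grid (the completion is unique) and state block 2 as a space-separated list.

A D B F E C

Block 2, plot 1: block 2 has {D} and plot 1 has {C, F, E, B, D}, leaving only A.
Block 2, plot 4: block 2 has {D, A} and plot 4 has {C, E, B, D}, leaving only F.
Block 2, plot 5: block 2 has {F, D, A} and plot 5 has {C, F, B, D, A}, leaving only E.
Block 2, plot 6: block 2 has {F, E, D, A} and plot 6 has {F, E, B, A}, leaving only C.
Block 2, plot 3: block 2 has {C, F, E, D, A} and plot 3 has {F, E, D}, leaving only B.
So block 2 reads: A D B F E C.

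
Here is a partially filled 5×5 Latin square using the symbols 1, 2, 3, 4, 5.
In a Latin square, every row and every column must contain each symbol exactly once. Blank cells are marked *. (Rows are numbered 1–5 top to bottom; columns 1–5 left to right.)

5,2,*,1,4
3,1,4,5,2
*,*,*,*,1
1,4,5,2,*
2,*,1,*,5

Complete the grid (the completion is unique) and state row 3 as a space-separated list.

Row 3, column 1: row 3 has {1} and column 1 has {1, 2, 3, 5}, leaving only 4.
Row 3, column 4: row 3 has {1, 4} and column 4 has {1, 2, 5}, leaving only 3.
Row 3, column 2: row 3 has {1, 3, 4} and column 2 has {1, 2, 4}, leaving only 5.
Row 3, column 3: row 3 has {1, 3, 4, 5} and column 3 has {1, 4, 5}, leaving only 2.
So row 3 reads: 4 5 2 3 1.

4 5 2 3 1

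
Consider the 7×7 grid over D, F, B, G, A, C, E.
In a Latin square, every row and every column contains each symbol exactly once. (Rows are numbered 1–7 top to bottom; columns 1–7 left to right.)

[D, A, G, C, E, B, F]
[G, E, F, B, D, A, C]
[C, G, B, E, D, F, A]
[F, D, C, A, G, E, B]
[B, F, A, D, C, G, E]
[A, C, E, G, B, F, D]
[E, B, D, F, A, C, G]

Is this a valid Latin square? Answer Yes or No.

No

Every row is a permutation, but column 6 contains F twice (at rows 3 and 6).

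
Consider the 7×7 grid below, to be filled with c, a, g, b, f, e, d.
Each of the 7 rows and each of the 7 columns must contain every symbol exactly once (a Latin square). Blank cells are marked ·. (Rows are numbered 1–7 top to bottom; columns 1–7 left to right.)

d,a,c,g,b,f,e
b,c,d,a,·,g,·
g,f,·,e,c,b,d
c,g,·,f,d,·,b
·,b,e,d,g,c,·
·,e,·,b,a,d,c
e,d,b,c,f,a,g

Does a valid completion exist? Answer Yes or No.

Row 2, column 5: row 2 has {c, a, g, b, d} and column 5 has {c, a, g, b, f, d}, so it must be e.
Row 2, column 7: row 2 has {c, a, g, b, e, d} and column 7 has {c, g, b, e, d}, so it must be f.
Row 3, column 3: row 3 has {c, g, b, f, e, d} and column 3 has {c, b, e, d}, so it must be a.
Now row 4, column 3: row 4 together with column 3 already contain {c, a, g, b, f, e, d} — every symbol — so nothing can go there. The grid has no valid completion.

No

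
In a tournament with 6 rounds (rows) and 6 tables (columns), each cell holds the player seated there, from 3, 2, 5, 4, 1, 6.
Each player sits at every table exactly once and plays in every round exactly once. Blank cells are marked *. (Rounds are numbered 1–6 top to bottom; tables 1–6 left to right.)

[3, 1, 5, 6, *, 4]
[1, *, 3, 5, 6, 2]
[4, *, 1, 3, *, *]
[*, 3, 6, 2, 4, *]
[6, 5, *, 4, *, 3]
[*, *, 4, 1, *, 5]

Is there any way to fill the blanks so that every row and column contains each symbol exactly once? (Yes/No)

Yes

No round or table among the givens repeats a symbol, and propagating forced cells runs into no contradiction.
One valid completion exists (for instance, 3 1 5 6 2 4 / 1 4 3 5 6 2 / 4 2 1 3 5 6 / 5 3 6 2 4 1 / 6 5 2 4 1 3 / 2 6 4 1 3 5).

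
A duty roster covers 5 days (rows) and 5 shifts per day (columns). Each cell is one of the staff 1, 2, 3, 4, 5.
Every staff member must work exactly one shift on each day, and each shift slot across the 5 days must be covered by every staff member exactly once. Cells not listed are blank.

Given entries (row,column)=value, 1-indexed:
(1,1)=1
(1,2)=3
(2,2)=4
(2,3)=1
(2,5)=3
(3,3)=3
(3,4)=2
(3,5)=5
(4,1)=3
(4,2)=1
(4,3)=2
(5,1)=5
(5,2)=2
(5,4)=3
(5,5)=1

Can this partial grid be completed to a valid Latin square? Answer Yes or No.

No

Day 3, shift 2: day 3 together with shift 2 already contain {1, 2, 3, 4, 5} — every symbol — so nothing can go there. The grid has no valid completion.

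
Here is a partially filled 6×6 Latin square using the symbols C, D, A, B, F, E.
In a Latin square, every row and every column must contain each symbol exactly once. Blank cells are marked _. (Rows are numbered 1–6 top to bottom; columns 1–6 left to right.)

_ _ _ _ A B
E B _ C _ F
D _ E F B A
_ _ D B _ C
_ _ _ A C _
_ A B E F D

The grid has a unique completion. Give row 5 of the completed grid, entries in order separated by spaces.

Row 5, column 3: row 5 has {C, A} and column 3 has {D, B, E}, leaving only F.
Row 5, column 1: row 5 has {C, A, F} and column 1 has {D, E}, leaving only B.
Row 5, column 6: row 5 has {C, A, B, F} and column 6 has {C, D, A, B, F}, leaving only E.
Row 5, column 2: row 5 has {C, A, B, F, E} and column 2 has {A, B}, leaving only D.
So row 5 reads: B D F A C E.

B D F A C E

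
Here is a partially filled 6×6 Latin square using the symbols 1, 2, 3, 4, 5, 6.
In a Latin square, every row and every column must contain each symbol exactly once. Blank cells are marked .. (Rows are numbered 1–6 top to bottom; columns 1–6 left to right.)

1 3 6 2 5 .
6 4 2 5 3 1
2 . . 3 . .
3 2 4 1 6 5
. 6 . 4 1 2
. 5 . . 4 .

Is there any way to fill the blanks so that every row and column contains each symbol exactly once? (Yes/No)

No

Row 3, column 5: row 3 together with column 5 already contain {1, 2, 3, 4, 5, 6} — every symbol — so nothing can go there. The grid has no valid completion.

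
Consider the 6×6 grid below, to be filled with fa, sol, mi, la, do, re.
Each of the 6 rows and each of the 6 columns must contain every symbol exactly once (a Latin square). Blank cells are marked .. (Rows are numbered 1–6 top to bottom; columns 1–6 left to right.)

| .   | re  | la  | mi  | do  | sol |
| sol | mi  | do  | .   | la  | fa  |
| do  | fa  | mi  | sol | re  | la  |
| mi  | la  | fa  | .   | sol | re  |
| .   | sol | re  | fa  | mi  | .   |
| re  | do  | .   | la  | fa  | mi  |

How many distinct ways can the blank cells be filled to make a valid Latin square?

Row 1, column 1: eliminating its row and column leaves {fa}.
Row 2, column 4: eliminating its row and column leaves {re}.
Row 4, column 4: eliminating its row and column leaves {do}.
Row 5, column 1: eliminating its row and column leaves {la}.
Row 5, column 6: eliminating its row and column leaves {do}.
Row 6, column 3: eliminating its row and column leaves {sol}.
Only one assignment across all blanks avoids any row or column repeat, giving 1 completion.

1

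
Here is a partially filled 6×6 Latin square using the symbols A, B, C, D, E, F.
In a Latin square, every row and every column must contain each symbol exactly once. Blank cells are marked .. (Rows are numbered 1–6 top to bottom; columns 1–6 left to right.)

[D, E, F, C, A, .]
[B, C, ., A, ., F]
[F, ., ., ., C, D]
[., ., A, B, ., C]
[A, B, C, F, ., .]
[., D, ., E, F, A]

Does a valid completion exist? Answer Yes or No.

No

Row 3, column 4: row 3 together with column 4 already contain {A, B, C, D, E, F} — every symbol — so nothing can go there. The grid has no valid completion.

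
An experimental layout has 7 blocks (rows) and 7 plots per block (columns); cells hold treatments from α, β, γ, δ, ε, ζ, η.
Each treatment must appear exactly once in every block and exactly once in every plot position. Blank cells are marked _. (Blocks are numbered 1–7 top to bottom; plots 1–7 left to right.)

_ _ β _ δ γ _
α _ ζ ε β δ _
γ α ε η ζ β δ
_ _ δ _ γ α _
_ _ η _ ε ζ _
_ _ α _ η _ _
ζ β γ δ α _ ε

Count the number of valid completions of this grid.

9

Block 1, plot 1: eliminating its block and plot leaves {ε, η}.
Block 1, plot 2: eliminating its block and plot leaves {ε, ζ, η}.
Block 1, plot 4: eliminating its block and plot leaves {α, ζ}.
Block 1, plot 7: eliminating its block and plot leaves {α, ζ, η}.
Block 2, plot 2: eliminating its block and plot leaves {γ, η}.
Block 2, plot 7: eliminating its block and plot leaves {γ, η}.
Block 4, plot 1: eliminating its block and plot leaves {β, ε, η}.
Block 4, plot 2: eliminating its block and plot leaves {ε, ζ, η}.
Block 4, plot 4: eliminating its block and plot leaves {β, ζ}.
Block 4, plot 7: eliminating its block and plot leaves {β, ζ, η}.
Block 5, plot 1: eliminating its block and plot leaves {β, δ}.
Block 5, plot 2: eliminating its block and plot leaves {γ, δ}.
Block 5, plot 4: eliminating its block and plot leaves {α, β, γ}.
Block 5, plot 7: eliminating its block and plot leaves {α, β, γ}.
Block 6, plot 1: eliminating its block and plot leaves {β, δ, ε}.
Block 6, plot 2: eliminating its block and plot leaves {γ, δ, ε, ζ}.
Block 6, plot 4: eliminating its block and plot leaves {β, γ, ζ}.
Block 6, plot 6: eliminating its block and plot leaves {ε}.
Block 6, plot 7: eliminating its block and plot leaves {β, γ, ζ}.
Block 7, plot 6: eliminating its block and plot leaves {η}.
Enumerating the assignments across these blanks that avoid any block or plot repeat gives 9 completions.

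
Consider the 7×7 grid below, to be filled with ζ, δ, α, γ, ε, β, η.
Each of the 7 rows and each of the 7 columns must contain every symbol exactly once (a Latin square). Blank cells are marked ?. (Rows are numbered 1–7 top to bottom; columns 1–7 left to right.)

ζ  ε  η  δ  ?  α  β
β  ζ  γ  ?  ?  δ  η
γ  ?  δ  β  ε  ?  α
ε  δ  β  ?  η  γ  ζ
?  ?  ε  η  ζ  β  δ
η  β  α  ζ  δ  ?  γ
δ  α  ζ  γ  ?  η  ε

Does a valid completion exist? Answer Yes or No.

Yes

No row or column among the givens repeats a symbol, and propagating forced cells runs into no contradiction.
One valid completion exists (for instance, ζ ε η δ γ α β / β ζ γ ε α δ η / γ η δ β ε ζ α / ε δ β α η γ ζ / α γ ε η ζ β δ / η β α ζ δ ε γ / δ α ζ γ β η ε).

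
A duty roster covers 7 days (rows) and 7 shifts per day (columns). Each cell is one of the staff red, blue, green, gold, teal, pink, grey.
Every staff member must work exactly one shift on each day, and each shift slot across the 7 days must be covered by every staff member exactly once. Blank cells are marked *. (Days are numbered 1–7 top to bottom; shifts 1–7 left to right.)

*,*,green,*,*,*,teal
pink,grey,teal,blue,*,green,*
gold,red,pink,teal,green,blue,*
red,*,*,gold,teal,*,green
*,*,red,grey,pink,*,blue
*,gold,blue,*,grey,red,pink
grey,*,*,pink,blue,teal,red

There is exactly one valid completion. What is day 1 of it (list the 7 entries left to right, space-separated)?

Day 1, shift 1: day 1 has {green, teal} and shift 1 has {red, gold, pink, grey}, leaving only blue.
Day 1, shift 2: day 1 has {blue, green, teal} and shift 2 has {red, gold, grey}, leaving only pink.
Day 1, shift 4: day 1 has {blue, green, teal, pink} and shift 4 has {blue, gold, teal, pink, grey}, leaving only red.
Day 1, shift 5: day 1 has {red, blue, green, teal, pink} and shift 5 has {blue, green, teal, pink, grey}, leaving only gold.
Day 1, shift 6: day 1 has {red, blue, green, gold, teal, pink} and shift 6 has {red, blue, green, teal}, leaving only grey.
So day 1 reads: blue pink green red gold grey teal.

blue pink green red gold grey teal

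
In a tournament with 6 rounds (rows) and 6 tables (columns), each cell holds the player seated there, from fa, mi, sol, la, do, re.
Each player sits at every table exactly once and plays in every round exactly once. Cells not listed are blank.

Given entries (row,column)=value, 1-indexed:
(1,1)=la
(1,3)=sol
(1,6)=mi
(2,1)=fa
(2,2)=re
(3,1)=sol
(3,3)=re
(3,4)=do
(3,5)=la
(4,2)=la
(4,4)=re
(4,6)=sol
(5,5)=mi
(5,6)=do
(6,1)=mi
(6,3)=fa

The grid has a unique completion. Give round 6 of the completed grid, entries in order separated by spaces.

Round 1, table 4: round 1 has {mi, sol, la} and table 4 has {do, re}, leaving only fa.
Round 1, table 2: round 1 has {fa, mi, sol, la} and table 2 has {la, re}, leaving only do.
Round 6, table 2: round 6 has {fa, mi} and table 2 has {la, do, re}, leaving only sol.
Round 6, table 4: round 6 has {fa, mi, sol} and table 4 has {fa, do, re}, leaving only la.
Round 6, table 6: round 6 has {fa, mi, sol, la} and table 6 has {mi, sol, do}, leaving only re.
Round 6, table 5: round 6 has {fa, mi, sol, la, re} and table 5 has {mi, la}, leaving only do.
So round 6 reads: mi sol fa la do re.

mi sol fa la do re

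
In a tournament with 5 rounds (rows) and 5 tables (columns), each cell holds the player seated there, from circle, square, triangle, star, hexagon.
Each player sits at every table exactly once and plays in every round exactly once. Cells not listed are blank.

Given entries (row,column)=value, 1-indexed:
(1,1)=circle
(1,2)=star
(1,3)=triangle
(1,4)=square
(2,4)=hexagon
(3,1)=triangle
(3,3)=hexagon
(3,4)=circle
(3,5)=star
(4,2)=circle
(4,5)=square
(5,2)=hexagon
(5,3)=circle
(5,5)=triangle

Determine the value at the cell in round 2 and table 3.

Round 1, table 5: round 1 has {circle, square, triangle, star} and table 5 has {square, triangle, star}, leaving only hexagon.
Round 2, table 5: round 2 has {hexagon} and table 5 has {square, triangle, star, hexagon}, leaving only circle.
Round 3, table 2: round 3 has {circle, triangle, star, hexagon} and table 2 has {circle, star, hexagon}, leaving only square.
Round 2, table 2: round 2 has {circle, hexagon} and table 2 has {circle, square, star, hexagon}, leaving only triangle.
Round 4, table 3: round 4 has {circle, square} and table 3 has {circle, triangle, hexagon}, leaving only star.
Round 2 already has {circle, triangle, hexagon} and table 3 already has {circle, triangle, star, hexagon}, so round 2, table 3 must be square.

square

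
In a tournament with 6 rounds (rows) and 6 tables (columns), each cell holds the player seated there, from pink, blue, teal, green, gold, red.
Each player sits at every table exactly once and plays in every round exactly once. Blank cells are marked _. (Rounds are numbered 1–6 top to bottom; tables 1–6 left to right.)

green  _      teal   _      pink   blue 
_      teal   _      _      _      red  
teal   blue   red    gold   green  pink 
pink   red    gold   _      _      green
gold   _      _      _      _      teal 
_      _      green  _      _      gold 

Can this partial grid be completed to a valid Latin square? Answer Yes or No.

No round or table among the givens repeats a symbol, and propagating forced cells runs into no contradiction.
One valid completion exists (for instance, green gold teal red pink blue / blue teal pink green gold red / teal blue red gold green pink / pink red gold teal blue green / gold green blue pink red teal / red pink green blue teal gold).

Yes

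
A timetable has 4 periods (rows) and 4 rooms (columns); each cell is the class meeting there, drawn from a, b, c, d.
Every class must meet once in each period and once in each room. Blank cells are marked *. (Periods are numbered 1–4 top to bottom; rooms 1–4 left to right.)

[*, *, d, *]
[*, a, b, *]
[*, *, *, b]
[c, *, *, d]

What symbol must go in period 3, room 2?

d

Period 2, room 1: period 2 has {a, b} and room 1 has {c}, leaving only d.
Period 2, room 4: period 2 has {a, b, d} and room 4 has {b, d}, leaving only c.
Period 1, room 4: period 1 has {d} and room 4 has {b, c, d}, leaving only a.
Period 1, room 1: period 1 has {a, d} and room 1 has {c, d}, leaving only b.
Period 1, room 2: period 1 has {a, b, d} and room 2 has {a}, leaving only c.
Period 3 already has {b} and room 2 already has {a, c}, so period 3, room 2 must be d.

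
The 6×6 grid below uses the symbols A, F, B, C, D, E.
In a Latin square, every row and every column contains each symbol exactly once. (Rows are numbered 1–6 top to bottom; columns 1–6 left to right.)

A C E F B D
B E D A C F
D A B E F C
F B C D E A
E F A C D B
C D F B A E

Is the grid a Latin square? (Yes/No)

Yes

Each row is a permutation of the 6 symbols, and so is each column.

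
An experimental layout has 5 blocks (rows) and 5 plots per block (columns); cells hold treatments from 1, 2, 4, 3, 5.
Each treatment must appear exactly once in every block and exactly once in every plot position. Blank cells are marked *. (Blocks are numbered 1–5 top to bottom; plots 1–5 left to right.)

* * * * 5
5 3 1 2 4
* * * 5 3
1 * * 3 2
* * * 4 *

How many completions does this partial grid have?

3

Block 1, plot 1: eliminating its block and plot leaves {2, 4, 3}.
Block 1, plot 2: eliminating its block and plot leaves {1, 2, 4}.
Block 1, plot 3: eliminating its block and plot leaves {2, 4, 3}.
Block 1, plot 4: eliminating its block and plot leaves {1}.
Block 3, plot 1: eliminating its block and plot leaves {2, 4}.
Block 3, plot 2: eliminating its block and plot leaves {1, 2, 4}.
Block 3, plot 3: eliminating its block and plot leaves {2, 4}.
Block 4, plot 2: eliminating its block and plot leaves {4, 5}.
Block 4, plot 3: eliminating its block and plot leaves {4, 5}.
Block 5, plot 1: eliminating its block and plot leaves {2, 3}.
Block 5, plot 2: eliminating its block and plot leaves {1, 2, 5}.
Block 5, plot 3: eliminating its block and plot leaves {2, 3, 5}.
Block 5, plot 5: eliminating its block and plot leaves {1}.
Enumerating the assignments across these blanks that avoid any block or plot repeat gives 3 completions.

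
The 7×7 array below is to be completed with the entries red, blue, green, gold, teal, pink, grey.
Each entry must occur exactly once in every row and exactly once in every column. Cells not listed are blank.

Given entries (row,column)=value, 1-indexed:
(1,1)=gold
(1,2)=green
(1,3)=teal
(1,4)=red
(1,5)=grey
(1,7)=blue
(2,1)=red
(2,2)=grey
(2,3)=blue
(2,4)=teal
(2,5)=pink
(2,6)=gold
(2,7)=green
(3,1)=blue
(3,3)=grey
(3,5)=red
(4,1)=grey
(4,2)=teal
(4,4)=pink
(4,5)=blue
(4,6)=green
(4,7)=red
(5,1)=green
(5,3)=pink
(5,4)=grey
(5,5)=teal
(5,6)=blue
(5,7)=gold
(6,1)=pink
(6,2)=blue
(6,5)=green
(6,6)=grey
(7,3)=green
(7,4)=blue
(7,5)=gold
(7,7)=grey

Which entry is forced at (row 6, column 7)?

Row 6 already has {blue, green, pink, grey} and column 7 already has {red, blue, green, gold, grey}, so row 6, column 7 must be teal.

teal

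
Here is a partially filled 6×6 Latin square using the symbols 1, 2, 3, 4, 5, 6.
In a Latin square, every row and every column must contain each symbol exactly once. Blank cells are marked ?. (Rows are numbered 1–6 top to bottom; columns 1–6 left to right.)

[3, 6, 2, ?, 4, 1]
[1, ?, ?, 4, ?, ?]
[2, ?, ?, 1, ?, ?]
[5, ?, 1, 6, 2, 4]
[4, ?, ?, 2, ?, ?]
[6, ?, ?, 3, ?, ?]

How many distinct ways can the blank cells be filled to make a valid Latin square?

24

Row 1, column 4: eliminating its row and column leaves {5}.
Row 2, column 2: eliminating its row and column leaves {2, 3, 5}.
Row 2, column 3: eliminating its row and column leaves {3, 5, 6}.
Row 2, column 5: eliminating its row and column leaves {3, 5, 6}.
Row 2, column 6: eliminating its row and column leaves {2, 3, 5, 6}.
Row 3, column 2: eliminating its row and column leaves {3, 4, 5}.
Row 3, column 3: eliminating its row and column leaves {3, 4, 5, 6}.
Row 3, column 5: eliminating its row and column leaves {3, 5, 6}.
Row 3, column 6: eliminating its row and column leaves {3, 5, 6}.
Row 4, column 2: eliminating its row and column leaves {3}.
Row 5, column 2: eliminating its row and column leaves {1, 3, 5}.
Row 5, column 3: eliminating its row and column leaves {3, 5, 6}.
Row 5, column 5: eliminating its row and column leaves {1, 3, 5, 6}.
Row 5, column 6: eliminating its row and column leaves {3, 5, 6}.
Row 6, column 2: eliminating its row and column leaves {1, 2, 4, 5}.
Row 6, column 3: eliminating its row and column leaves {4, 5}.
Row 6, column 5: eliminating its row and column leaves {1, 5}.
Row 6, column 6: eliminating its row and column leaves {2, 5}.
Enumerating the assignments across these blanks that avoid any row or column repeat gives 24 completions.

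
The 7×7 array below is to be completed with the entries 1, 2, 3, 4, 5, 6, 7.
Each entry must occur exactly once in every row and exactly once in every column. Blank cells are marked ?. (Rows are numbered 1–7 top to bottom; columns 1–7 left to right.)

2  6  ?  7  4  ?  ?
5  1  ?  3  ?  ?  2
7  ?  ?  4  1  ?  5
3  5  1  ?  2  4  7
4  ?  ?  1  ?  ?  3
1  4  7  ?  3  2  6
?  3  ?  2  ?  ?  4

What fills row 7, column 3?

Row 1, column 7: row 1 has {2, 4, 6, 7} and column 7 has {2, 3, 4, 5, 6, 7}, leaving only 1.
Row 3, column 2: row 3 has {1, 4, 5, 7} and column 2 has {1, 3, 4, 5, 6}, leaving only 2.
Row 4, column 4: row 4 has {1, 2, 3, 4, 5, 7} and column 4 has {1, 2, 3, 4, 7}, leaving only 6.
Row 5, column 2: row 5 has {1, 3, 4} and column 2 has {1, 2, 3, 4, 5, 6}, leaving only 7.
Row 6, column 4: row 6 has {1, 2, 3, 4, 6, 7} and column 4 has {1, 2, 3, 4, 6, 7}, leaving only 5.
Row 7, column 1: row 7 has {2, 3, 4} and column 1 has {1, 2, 3, 4, 5, 7}, leaving only 6.
Row 7 already has {2, 3, 4, 6} and column 3 already has {1, 7}, so row 7, column 3 must be 5.

5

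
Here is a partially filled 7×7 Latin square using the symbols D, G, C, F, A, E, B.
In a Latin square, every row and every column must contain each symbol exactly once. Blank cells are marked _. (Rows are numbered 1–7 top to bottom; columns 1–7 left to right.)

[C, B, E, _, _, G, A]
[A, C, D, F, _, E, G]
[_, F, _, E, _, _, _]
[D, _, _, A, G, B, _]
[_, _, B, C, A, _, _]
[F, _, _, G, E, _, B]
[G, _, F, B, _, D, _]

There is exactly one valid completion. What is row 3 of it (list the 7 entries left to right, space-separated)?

B F G E D A C

Row 3, column 1: row 3 has {F, E} and column 1 has {D, G, C, F, A}, leaving only B.
Row 1, column 4: row 1 has {G, C, A, E, B} and column 4 has {G, C, F, A, E, B}, leaving only D.
Row 1, column 5: row 1 has {D, G, C, A, E, B} and column 5 has {G, A, E}, leaving only F.
Row 2, column 5: row 2 has {D, G, C, F, A, E} and column 5 has {G, F, A, E}, leaving only B.
Row 4, column 2: row 4 has {D, G, A, B} and column 2 has {C, F, B}, leaving only E.
Row 4, column 3: row 4 has {D, G, A, E, B} and column 3 has {D, F, E, B}, leaving only C.
Row 4, column 7: row 4 has {D, G, C, A, E, B} and column 7 has {G, A, B}, leaving only F.
Row 5, column 1: row 5 has {C, A, B} and column 1 has {D, G, C, F, A, B}, leaving only E.
Row 5, column 6: row 5 has {C, A, E, B} and column 6 has {D, G, E, B}, leaving only F.
Row 5, column 7: row 5 has {C, F, A, E, B} and column 7 has {G, F, A, B}, leaving only D.
Row 3, column 7: row 3 has {F, E, B} and column 7 has {D, G, F, A, B}, leaving only C.
Row 3, column 5: row 3 has {C, F, E, B} and column 5 has {G, F, A, E, B}, leaving only D.
Row 3, column 6: row 3 has {D, C, F, E, B} and column 6 has {D, G, F, E, B}, leaving only A.
Row 3, column 3: row 3 has {D, C, F, A, E, B} and column 3 has {D, C, F, E, B}, leaving only G.
So row 3 reads: B F G E D A C.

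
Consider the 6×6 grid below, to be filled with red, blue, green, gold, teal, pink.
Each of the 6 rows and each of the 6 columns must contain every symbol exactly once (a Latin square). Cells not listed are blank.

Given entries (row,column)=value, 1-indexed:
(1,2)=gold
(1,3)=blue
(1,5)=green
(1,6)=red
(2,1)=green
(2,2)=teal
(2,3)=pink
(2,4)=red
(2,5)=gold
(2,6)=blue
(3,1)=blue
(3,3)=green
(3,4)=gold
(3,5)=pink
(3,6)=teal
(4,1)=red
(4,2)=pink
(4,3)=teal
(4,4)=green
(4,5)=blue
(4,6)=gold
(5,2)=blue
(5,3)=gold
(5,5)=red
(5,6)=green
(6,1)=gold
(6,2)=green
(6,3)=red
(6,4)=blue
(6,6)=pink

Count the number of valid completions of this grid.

Row 1, column 1: eliminating its row and column leaves {teal, pink}.
Row 1, column 4: eliminating its row and column leaves {teal, pink}.
Row 3, column 2: eliminating its row and column leaves {red}.
Row 5, column 1: eliminating its row and column leaves {teal, pink}.
Row 5, column 4: eliminating its row and column leaves {teal, pink}.
Row 6, column 5: eliminating its row and column leaves {teal}.
Enumerating the assignments across these blanks that avoid any row or column repeat gives 2 completions.

2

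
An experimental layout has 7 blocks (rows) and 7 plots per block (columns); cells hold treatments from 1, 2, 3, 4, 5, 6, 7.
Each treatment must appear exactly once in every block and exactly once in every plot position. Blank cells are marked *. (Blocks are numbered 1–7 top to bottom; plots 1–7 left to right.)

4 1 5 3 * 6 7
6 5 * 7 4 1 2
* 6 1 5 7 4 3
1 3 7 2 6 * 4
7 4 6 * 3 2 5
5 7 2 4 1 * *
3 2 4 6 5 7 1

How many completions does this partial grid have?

Block 1, plot 5: eliminating its block and plot leaves {2}.
Block 2, plot 3: eliminating its block and plot leaves {3}.
Block 3, plot 1: eliminating its block and plot leaves {2}.
Block 4, plot 6: eliminating its block and plot leaves {5}.
Block 5, plot 4: eliminating its block and plot leaves {1}.
Block 6, plot 6: eliminating its block and plot leaves {3}.
Block 6, plot 7: eliminating its block and plot leaves {6}.
Only one assignment across all blanks avoids any block or plot repeat, giving 1 completion.

1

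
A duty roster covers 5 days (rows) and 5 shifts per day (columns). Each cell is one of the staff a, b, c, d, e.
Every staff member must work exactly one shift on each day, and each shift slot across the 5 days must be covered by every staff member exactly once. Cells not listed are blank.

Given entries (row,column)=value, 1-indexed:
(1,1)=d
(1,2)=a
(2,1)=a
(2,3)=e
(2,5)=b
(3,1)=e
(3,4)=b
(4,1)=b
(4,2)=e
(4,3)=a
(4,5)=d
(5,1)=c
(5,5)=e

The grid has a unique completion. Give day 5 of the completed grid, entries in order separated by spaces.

c b d a e

Day 1, shift 5: day 1 has {a, d} and shift 5 has {b, d, e}, leaving only c.
Day 1, shift 3: day 1 has {a, c, d} and shift 3 has {a, e}, leaving only b.
Day 5, shift 3: day 5 has {c, e} and shift 3 has {a, b, e}, leaving only d.
Day 5, shift 2: day 5 has {c, d, e} and shift 2 has {a, e}, leaving only b.
Day 5, shift 4: day 5 has {b, c, d, e} and shift 4 has {b}, leaving only a.
So day 5 reads: c b d a e.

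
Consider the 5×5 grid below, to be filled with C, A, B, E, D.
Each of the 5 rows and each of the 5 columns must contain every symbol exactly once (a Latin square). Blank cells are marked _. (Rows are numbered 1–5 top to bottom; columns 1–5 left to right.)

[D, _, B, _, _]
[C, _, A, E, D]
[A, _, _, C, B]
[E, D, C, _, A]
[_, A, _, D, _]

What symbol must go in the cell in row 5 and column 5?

Row 1, column 4: row 1 has {B, D} and column 4 has {C, E, D}, leaving only A.
Row 2, column 2: row 2 has {C, A, E, D} and column 2 has {A, D}, leaving only B.
Row 3, column 2: row 3 has {C, A, B} and column 2 has {A, B, D}, leaving only E.
Row 1, column 2: row 1 has {A, B, D} and column 2 has {A, B, E, D}, leaving only C.
Row 1, column 5: row 1 has {C, A, B, D} and column 5 has {A, B, D}, leaving only E.
Row 5 already has {A, D} and column 5 already has {A, B, E, D}, so row 5, column 5 must be C.

C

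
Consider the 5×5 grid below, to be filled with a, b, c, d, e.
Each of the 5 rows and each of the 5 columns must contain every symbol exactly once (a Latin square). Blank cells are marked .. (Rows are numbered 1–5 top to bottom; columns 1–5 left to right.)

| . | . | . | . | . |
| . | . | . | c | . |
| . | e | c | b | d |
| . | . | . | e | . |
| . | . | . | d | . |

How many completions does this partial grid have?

Row 1, column 1: eliminating its row and column leaves {a, b, c, d, e}.
Row 1, column 2: eliminating its row and column leaves {a, b, c, d}.
Row 1, column 3: eliminating its row and column leaves {a, b, d, e}.
Row 1, column 4: eliminating its row and column leaves {a}.
Row 1, column 5: eliminating its row and column leaves {a, b, c, e}.
Row 2, column 1: eliminating its row and column leaves {a, b, d, e}.
Row 2, column 2: eliminating its row and column leaves {a, b, d}.
Row 2, column 3: eliminating its row and column leaves {a, b, d, e}.
Row 2, column 5: eliminating its row and column leaves {a, b, e}.
Row 3, column 1: eliminating its row and column leaves {a}.
Row 4, column 1: eliminating its row and column leaves {a, b, c, d}.
Row 4, column 2: eliminating its row and column leaves {a, b, c, d}.
Row 4, column 3: eliminating its row and column leaves {a, b, d}.
Row 4, column 5: eliminating its row and column leaves {a, b, c}.
Row 5, column 1: eliminating its row and column leaves {a, b, c, e}.
Row 5, column 2: eliminating its row and column leaves {a, b, c}.
Row 5, column 3: eliminating its row and column leaves {a, b, e}.
Row 5, column 5: eliminating its row and column leaves {a, b, c, e}.
Enumerating the assignments across these blanks that avoid any row or column repeat gives 56 completions.

56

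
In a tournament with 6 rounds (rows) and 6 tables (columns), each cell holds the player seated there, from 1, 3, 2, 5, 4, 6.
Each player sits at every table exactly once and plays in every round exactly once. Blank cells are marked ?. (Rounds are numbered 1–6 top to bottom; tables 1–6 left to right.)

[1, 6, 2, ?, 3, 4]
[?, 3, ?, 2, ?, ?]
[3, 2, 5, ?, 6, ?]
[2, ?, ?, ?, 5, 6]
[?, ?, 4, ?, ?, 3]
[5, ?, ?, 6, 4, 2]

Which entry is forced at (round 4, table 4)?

3

Round 1, table 4: round 1 has {1, 3, 2, 4, 6} and table 4 has {2, 6}, leaving only 5.
Round 2, table 5: round 2 has {3, 2} and table 5 has {3, 5, 4, 6}, leaving only 1.
Round 2, table 3: round 2 has {1, 3, 2} and table 3 has {2, 5, 4}, leaving only 6.
Round 2, table 1: round 2 has {1, 3, 2, 6} and table 1 has {1, 3, 2, 5}, leaving only 4.
Round 2, table 6: round 2 has {1, 3, 2, 4, 6} and table 6 has {3, 2, 4, 6}, leaving only 5.
Round 3, table 6: round 3 has {3, 2, 5, 6} and table 6 has {3, 2, 5, 4, 6}, leaving only 1.
Round 3, table 4: round 3 has {1, 3, 2, 5, 6} and table 4 has {2, 5, 6}, leaving only 4.
Round 5, table 1: round 5 has {3, 4} and table 1 has {1, 3, 2, 5, 4}, leaving only 6.
Round 5, table 4: round 5 has {3, 4, 6} and table 4 has {2, 5, 4, 6}, leaving only 1.
Round 4 already has {2, 5, 6} and table 4 already has {1, 2, 5, 4, 6}, so round 4, table 4 must be 3.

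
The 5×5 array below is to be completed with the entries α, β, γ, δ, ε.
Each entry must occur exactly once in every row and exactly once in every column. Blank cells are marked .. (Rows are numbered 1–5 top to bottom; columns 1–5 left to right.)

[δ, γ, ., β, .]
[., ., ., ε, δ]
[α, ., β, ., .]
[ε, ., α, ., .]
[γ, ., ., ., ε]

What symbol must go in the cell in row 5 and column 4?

α

Row 1, column 3: row 1 has {β, γ, δ} and column 3 has {α, β}, leaving only ε.
Row 1, column 5: row 1 has {β, γ, δ, ε} and column 5 has {δ, ε}, leaving only α.
Row 2, column 1: row 2 has {δ, ε} and column 1 has {α, γ, δ, ε}, leaving only β.
Row 2, column 2: row 2 has {β, δ, ε} and column 2 has {γ}, leaving only α.
Row 2, column 3: row 2 has {α, β, δ, ε} and column 3 has {α, β, ε}, leaving only γ.
Row 3, column 5: row 3 has {α, β} and column 5 has {α, δ, ε}, leaving only γ.
Row 3, column 4: row 3 has {α, β, γ} and column 4 has {β, ε}, leaving only δ.
Row 5 already has {γ, ε} and column 4 already has {β, δ, ε}, so row 5, column 4 must be α.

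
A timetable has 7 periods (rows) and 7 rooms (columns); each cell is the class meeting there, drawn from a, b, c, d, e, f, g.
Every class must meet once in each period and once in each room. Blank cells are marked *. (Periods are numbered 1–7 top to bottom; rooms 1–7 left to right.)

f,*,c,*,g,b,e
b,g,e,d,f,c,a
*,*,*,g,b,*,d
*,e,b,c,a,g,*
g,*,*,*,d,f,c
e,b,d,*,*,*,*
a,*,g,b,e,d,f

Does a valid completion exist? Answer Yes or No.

No

Period 4, room 7: period 4 together with room 7 already contain {a, b, c, d, e, f, g} — every symbol — so nothing can go there. The grid has no valid completion.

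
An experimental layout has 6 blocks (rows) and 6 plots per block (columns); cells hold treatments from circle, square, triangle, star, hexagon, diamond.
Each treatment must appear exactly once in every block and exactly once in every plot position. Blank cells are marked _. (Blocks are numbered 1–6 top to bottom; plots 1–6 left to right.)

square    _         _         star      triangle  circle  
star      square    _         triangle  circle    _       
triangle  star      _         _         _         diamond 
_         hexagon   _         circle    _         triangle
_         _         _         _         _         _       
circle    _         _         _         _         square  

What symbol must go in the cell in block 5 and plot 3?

triangle

Block 1, plot 2: block 1 has {circle, square, triangle, star} and plot 2 has {square, star, hexagon}, leaving only diamond.
Block 1, plot 3: block 1 has {circle, square, triangle, star, diamond} and plot 3 has {}, leaving only hexagon.
Block 2, plot 3: block 2 has {circle, square, triangle, star} and plot 3 has {hexagon}, leaving only diamond.
Block 2, plot 6: block 2 has {circle, square, triangle, star, diamond} and plot 6 has {circle, square, triangle, diamond}, leaving only hexagon.
Block 4, plot 1: block 4 has {circle, triangle, hexagon} and plot 1 has {circle, square, triangle, star}, leaving only diamond.
Block 5, plot 1: block 5 has {} and plot 1 has {circle, square, triangle, star, diamond}, leaving only hexagon.
Block 5, plot 6: block 5 has {hexagon} and plot 6 has {circle, square, triangle, hexagon, diamond}, leaving only star.
Block 6, plot 2: block 6 has {circle, square} and plot 2 has {square, star, hexagon, diamond}, leaving only triangle.
Block 5, plot 2: block 5 has {star, hexagon} and plot 2 has {square, triangle, star, hexagon, diamond}, leaving only circle.
Block 6, plot 3: block 6 has {circle, square, triangle} and plot 3 has {hexagon, diamond}, leaving only star.
Block 4, plot 3: block 4 has {circle, triangle, hexagon, diamond} and plot 3 has {star, hexagon, diamond}, leaving only square.
Block 5 already has {circle, star, hexagon} and plot 3 already has {square, star, hexagon, diamond}, so block 5, plot 3 must be triangle.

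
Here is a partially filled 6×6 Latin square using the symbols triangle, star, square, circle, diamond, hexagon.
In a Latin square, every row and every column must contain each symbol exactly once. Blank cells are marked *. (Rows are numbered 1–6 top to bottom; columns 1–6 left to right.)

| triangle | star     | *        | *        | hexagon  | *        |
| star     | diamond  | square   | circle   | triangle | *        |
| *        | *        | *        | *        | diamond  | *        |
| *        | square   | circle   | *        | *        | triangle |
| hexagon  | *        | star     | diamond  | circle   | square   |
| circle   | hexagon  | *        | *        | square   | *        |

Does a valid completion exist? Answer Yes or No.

No row or column among the givens repeats a symbol, and propagating forced cells runs into no contradiction.
One valid completion exists (for instance, triangle star diamond square hexagon circle / star diamond square circle triangle hexagon / square circle hexagon triangle diamond star / diamond square circle hexagon star triangle / hexagon triangle star diamond circle square / circle hexagon triangle star square diamond).

Yes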